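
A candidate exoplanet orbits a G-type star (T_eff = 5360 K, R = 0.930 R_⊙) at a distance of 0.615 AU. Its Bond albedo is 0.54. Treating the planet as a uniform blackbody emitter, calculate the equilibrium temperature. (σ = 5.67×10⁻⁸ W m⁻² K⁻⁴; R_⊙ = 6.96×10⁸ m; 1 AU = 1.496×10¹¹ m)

T_eq ≈ 262 K

R_⋆ = 0.930 × 6.96×10⁸ = 6.47×10⁸ m.
d = 0.615 AU = 9.20×10¹⁰ m.
L = 4πR_⋆²σT_⋆⁴ = 4π(6.47×10⁸)² × 5.67×10⁻⁸ × (5360)⁴ = 2.46×10²⁶ W.
S = L/(4πd²) = 2320 W m⁻².
Energy balance: absorbed = emitted ⇒ πR²·S(1−A) = 4πR²·σT_eq⁴, so T_eq⁴ = S(1−A)/(4σ).
T_eq = [2320 × 0.46 / (4 × 5.67×10⁻⁸)]^(1/4) = (4.70×10⁹)^(1/4) = 262 K.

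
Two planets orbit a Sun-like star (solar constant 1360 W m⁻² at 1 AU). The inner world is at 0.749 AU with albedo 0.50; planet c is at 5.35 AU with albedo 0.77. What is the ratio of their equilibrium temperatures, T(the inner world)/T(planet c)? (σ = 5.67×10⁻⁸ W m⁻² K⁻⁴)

T_eq = [S₀(1−A)/(4σd²)]^(1/4), so T ∝ (1−A)^(1/4) / √d.
T₁ = [1360×0.50/(4×5.67×10⁻⁸×0.749²)]^(1/4) = 270.38 K.
T₂ = [1360×0.23/(4×5.67×10⁻⁸×5.35²)]^(1/4) = 83.32 K.

T₁/T₂ ≈ 3.245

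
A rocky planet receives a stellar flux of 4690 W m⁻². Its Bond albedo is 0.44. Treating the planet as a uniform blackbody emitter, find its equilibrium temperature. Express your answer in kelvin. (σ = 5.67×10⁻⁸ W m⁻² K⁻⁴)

Energy balance: absorbed = emitted ⇒ πR²·S(1−A) = 4πR²·σT_eq⁴, so T_eq⁴ = S(1−A)/(4σ).
T_eq = [4690 × 0.56 / (4 × 5.67×10⁻⁸)]^(1/4) = (1.16×10¹⁰)^(1/4) = 328 K.

T_eq ≈ 328 K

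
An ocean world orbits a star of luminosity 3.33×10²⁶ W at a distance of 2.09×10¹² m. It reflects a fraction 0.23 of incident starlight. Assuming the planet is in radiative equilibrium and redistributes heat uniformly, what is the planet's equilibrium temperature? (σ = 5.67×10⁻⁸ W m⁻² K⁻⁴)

T_eq ≈ 67.4 K

Flux: S = L/(4πd²) = 3.33×10²⁶/(4π×(2.09×10¹²)²) = 6.07 W m⁻².
Energy balance: absorbed = emitted ⇒ πR²·S(1−A) = 4πR²·σT_eq⁴, so T_eq⁴ = S(1−A)/(4σ).
T_eq = [6.07 × 0.77 / (4 × 5.67×10⁻⁸)]^(1/4) = (2.06×10⁷)^(1/4) = 67.4 K.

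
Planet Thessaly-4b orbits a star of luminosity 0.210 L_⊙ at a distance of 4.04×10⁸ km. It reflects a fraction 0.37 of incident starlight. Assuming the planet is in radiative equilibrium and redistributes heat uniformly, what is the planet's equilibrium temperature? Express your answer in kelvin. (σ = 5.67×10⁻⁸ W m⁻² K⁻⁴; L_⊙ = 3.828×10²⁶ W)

T_eq ≈ 102 K

d = 4.04×10⁸ km = 4.04×10¹¹ m.
L = 0.210 × 3.828×10²⁶ = 8.04×10²⁵ W.
Flux: S = L/(4πd²) = 8.04×10²⁵/(4π×(4.04×10¹¹)²) = 39.2 W m⁻².
Energy balance: absorbed = emitted ⇒ πR²·S(1−A) = 4πR²·σT_eq⁴, so T_eq⁴ = S(1−A)/(4σ).
T_eq = [39.2 × 0.63 / (4 × 5.67×10⁻⁸)]^(1/4) = (1.09×10⁸)^(1/4) = 102 K.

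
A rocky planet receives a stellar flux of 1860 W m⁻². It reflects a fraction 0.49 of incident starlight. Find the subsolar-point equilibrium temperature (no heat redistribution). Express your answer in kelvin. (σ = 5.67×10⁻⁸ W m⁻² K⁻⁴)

T_ss ≈ 360 K

At the subsolar point the surface absorbs S(1−A) and emits σT⁴ per unit area — no factor of 4, since only the local patch is in balance.
T = [1860 × 0.51 / 5.67×10⁻⁸]^(1/4) = (1.67×10¹⁰)^(1/4) = 360 K.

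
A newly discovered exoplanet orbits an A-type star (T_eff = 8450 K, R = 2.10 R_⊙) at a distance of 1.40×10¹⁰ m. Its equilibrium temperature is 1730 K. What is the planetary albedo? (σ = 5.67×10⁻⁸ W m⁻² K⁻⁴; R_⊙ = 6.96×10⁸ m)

A ≈ 0.36

R_⋆ = 2.10 × 6.96×10⁸ = 1.46×10⁹ m.
L = 4πR_⋆²σT_⋆⁴ = 4π(1.46×10⁹)² × 5.67×10⁻⁸ × (8450)⁴ = 7.76×10²⁷ W.
S = L/(4πd²) = 3.15×10⁶ W m⁻².
From T_eq⁴ = S(1−A)/(4σ): 1−A = 4σT_eq⁴/S.
1−A = 4 × 5.67×10⁻⁸ × (1730)⁴ / 3.15×10⁶ = 0.645.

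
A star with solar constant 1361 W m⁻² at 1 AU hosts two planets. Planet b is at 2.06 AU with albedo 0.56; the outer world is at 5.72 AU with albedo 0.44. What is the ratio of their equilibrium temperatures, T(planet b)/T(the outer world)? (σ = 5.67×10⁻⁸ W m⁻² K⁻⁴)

T₁/T₂ ≈ 1.569

T_eq = [S₀(1−A)/(4σd²)]^(1/4), so T ∝ (1−A)^(1/4) / √d.
T₁ = [1361×0.44/(4×5.67×10⁻⁸×2.06²)]^(1/4) = 157.94 K.
T₂ = [1361×0.56/(4×5.67×10⁻⁸×5.72²)]^(1/4) = 100.67 K.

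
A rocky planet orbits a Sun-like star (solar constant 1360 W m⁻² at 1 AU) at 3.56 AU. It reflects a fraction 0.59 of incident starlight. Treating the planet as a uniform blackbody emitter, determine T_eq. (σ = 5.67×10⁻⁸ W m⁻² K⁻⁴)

T_eq ≈ 118 K

Flux at 3.56 AU: S = 1360/3.56² = 107 W m⁻².
Energy balance: absorbed = emitted ⇒ πR²·S(1−A) = 4πR²·σT_eq⁴, so T_eq⁴ = S(1−A)/(4σ).
T_eq = [107 × 0.41 / (4 × 5.67×10⁻⁸)]^(1/4) = (1.94×10⁸)^(1/4) = 118 K.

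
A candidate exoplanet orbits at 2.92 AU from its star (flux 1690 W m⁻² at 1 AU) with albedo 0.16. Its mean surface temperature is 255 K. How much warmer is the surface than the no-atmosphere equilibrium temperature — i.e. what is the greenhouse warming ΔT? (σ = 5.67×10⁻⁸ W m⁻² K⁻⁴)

S = 1690/2.92² = 198.2 W m⁻².
T_eq = [S(1−A)/(4σ)]^(1/4) = [198.2×0.84/(4×5.67×10⁻⁸)]^(1/4) = 164.6 K.
ΔT = T_surf − T_eq = 255 − 164.6.

ΔT ≈ 90.4 K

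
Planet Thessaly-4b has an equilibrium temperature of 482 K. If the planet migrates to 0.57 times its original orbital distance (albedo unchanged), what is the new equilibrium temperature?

T_eq ∝ L^(1/4) · d^(−1/2).
T′ = 482 / 0.57^(1/2) = 638 K.

T_eq ≈ 638 K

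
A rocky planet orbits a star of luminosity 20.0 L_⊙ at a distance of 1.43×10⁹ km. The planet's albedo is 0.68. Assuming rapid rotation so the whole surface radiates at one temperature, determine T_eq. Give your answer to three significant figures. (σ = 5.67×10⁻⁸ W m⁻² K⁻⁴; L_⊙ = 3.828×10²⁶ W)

T_eq ≈ 143 K

d = 1.43×10⁹ km = 1.43×10¹² m.
L = 20.0 × 3.828×10²⁶ = 7.66×10²⁷ W.
Flux: S = L/(4πd²) = 7.66×10²⁷/(4π×(1.43×10¹²)²) = 298 W m⁻².
Energy balance: absorbed = emitted ⇒ πR²·S(1−A) = 4πR²·σT_eq⁴, so T_eq⁴ = S(1−A)/(4σ).
T_eq = [298 × 0.32 / (4 × 5.67×10⁻⁸)]^(1/4) = (4.20×10⁸)^(1/4) = 143 K.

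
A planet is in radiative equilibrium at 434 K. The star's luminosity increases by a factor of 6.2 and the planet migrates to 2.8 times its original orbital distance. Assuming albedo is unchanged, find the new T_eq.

T_eq ∝ L^(1/4) · d^(−1/2).
T′ = 434 × 6.2^(1/4) / 2.8^(1/2) = 409 K.

T_eq ≈ 409 K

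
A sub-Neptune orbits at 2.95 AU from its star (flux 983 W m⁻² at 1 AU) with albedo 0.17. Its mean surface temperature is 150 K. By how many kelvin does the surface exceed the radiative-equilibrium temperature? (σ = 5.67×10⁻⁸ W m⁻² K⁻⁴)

ΔT ≈ 7.4 K

S = 983/2.95² = 113.0 W m⁻².
T_eq = [S(1−A)/(4σ)]^(1/4) = [113.0×0.83/(4×5.67×10⁻⁸)]^(1/4) = 142.6 K.
ΔT = T_surf − T_eq = 150 − 142.6.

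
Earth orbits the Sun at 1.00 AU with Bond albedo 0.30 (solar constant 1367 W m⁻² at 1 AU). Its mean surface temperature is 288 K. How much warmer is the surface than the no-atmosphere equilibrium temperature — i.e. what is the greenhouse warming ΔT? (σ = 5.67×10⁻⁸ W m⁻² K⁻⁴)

ΔT ≈ 33.1 K

S = 1367/1.00² = 1367 W m⁻².
T_eq = [S(1−A)/(4σ)]^(1/4) = [1367×0.70/(4×5.67×10⁻⁸)]^(1/4) = 254.9 K.
ΔT = T_surf − T_eq = 288 − 254.9.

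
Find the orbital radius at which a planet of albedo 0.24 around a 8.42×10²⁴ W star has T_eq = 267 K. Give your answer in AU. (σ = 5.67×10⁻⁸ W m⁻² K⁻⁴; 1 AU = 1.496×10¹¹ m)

From T_eq⁴ = L(1−A)/(16πσd²): d = √[L(1−A)/(16πσT_eq⁴)].
d = √[8.42×10²⁴ × 0.76 / (16π × 5.67×10⁻⁸ × (267)⁴)] = 2.10×10¹⁰ m = 0.141 AU.

d ≈ 0.141 AU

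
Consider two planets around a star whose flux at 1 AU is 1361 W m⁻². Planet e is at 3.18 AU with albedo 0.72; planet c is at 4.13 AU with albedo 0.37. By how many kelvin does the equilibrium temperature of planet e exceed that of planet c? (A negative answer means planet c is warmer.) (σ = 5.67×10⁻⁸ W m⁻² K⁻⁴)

ΔT ≈ -8.5 K

T_eq = [S₀(1−A)/(4σd²)]^(1/4), so T ∝ (1−A)^(1/4) / √d.
T₁ = [1361×0.28/(4×5.67×10⁻⁸×3.18²)]^(1/4) = 113.53 K.
T₂ = [1361×0.63/(4×5.67×10⁻⁸×4.13²)]^(1/4) = 122.02 K.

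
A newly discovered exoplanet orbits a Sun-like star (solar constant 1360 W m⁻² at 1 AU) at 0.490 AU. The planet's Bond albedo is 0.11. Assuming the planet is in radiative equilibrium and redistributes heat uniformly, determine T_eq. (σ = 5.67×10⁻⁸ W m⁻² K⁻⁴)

T_eq ≈ 386 K

Flux at 0.490 AU: S = 1360/0.490² = 5660 W m⁻².
Energy balance: absorbed = emitted ⇒ πR²·S(1−A) = 4πR²·σT_eq⁴, so T_eq⁴ = S(1−A)/(4σ).
T_eq = [5660 × 0.89 / (4 × 5.67×10⁻⁸)]^(1/4) = (2.22×10¹⁰)^(1/4) = 386 K.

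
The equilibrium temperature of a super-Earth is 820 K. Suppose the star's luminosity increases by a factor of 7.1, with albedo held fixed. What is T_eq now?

T_eq ∝ L^(1/4) · d^(−1/2).
T′ = 820 × 7.1^(1/4) = 1340 K.

T_eq ≈ 1340 K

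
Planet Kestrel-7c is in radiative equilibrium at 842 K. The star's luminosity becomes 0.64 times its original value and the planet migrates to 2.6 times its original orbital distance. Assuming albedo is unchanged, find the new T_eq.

T_eq ≈ 467 K

T_eq ∝ L^(1/4) · d^(−1/2).
T′ = 842 × 0.64^(1/4) / 2.6^(1/2) = 467 K.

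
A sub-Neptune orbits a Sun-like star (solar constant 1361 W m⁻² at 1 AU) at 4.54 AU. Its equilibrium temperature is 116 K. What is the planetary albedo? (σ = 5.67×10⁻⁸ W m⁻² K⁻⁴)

A ≈ 0.38

Flux at 4.54 AU: S = 1361/4.54² = 66.0 W m⁻².
From T_eq⁴ = S(1−A)/(4σ): 1−A = 4σT_eq⁴/S.
1−A = 4 × 5.67×10⁻⁸ × (116)⁴ / 66.0 = 0.622.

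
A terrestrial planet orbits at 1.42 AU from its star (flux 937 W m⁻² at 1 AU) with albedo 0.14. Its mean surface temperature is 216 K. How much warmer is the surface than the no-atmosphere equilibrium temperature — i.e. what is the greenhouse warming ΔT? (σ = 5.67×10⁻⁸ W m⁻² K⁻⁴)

ΔT ≈ 11.1 K

S = 937/1.42² = 464.7 W m⁻².
T_eq = [S(1−A)/(4σ)]^(1/4) = [464.7×0.86/(4×5.67×10⁻⁸)]^(1/4) = 204.9 K.
ΔT = T_surf − T_eq = 216 − 204.9.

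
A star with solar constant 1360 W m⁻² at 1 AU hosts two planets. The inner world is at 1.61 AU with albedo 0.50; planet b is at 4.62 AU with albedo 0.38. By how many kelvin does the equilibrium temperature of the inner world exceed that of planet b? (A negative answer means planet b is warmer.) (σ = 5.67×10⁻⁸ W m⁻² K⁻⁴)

T_eq = [S₀(1−A)/(4σd²)]^(1/4), so T ∝ (1−A)^(1/4) / √d.
T₁ = [1360×0.50/(4×5.67×10⁻⁸×1.61²)]^(1/4) = 184.42 K.
T₂ = [1360×0.62/(4×5.67×10⁻⁸×4.62²)]^(1/4) = 114.88 K.

ΔT ≈ 69.5 K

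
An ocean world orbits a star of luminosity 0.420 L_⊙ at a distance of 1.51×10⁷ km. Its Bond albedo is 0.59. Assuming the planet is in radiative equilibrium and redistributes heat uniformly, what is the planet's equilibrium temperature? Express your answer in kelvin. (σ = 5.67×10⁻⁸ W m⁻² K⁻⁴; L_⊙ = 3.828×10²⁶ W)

T_eq ≈ 564 K

d = 1.51×10⁷ km = 1.51×10¹⁰ m.
L = 0.420 × 3.828×10²⁶ = 1.61×10²⁶ W.
Flux: S = L/(4πd²) = 1.61×10²⁶/(4π×(1.51×10¹⁰)²) = 5.61×10⁴ W m⁻².
Energy balance: absorbed = emitted ⇒ πR²·S(1−A) = 4πR²·σT_eq⁴, so T_eq⁴ = S(1−A)/(4σ).
T_eq = [5.61×10⁴ × 0.41 / (4 × 5.67×10⁻⁸)]^(1/4) = (1.01×10¹¹)^(1/4) = 564 K.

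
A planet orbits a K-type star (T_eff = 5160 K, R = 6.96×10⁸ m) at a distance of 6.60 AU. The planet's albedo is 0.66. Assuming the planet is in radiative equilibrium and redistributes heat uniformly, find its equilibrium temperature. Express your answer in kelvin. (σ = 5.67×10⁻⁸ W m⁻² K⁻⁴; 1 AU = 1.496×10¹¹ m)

T_eq ≈ 74.0 K

d = 6.60 AU = 9.87×10¹¹ m.
L = 4πR_⋆²σT_⋆⁴ = 4π(6.96×10⁸)² × 5.67×10⁻⁸ × (5160)⁴ = 2.45×10²⁶ W.
S = L/(4πd²) = 20.0 W m⁻².
Energy balance: absorbed = emitted ⇒ πR²·S(1−A) = 4πR²·σT_eq⁴, so T_eq⁴ = S(1−A)/(4σ).
T_eq = [20.0 × 0.34 / (4 × 5.67×10⁻⁸)]^(1/4) = (2.99×10⁷)^(1/4) = 74.0 K.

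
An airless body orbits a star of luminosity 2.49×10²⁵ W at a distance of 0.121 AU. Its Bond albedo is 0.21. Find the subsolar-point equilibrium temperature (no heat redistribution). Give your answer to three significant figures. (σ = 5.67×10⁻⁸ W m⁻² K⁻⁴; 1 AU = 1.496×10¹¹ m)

T_ss ≈ 539 K

d = 0.121 AU = 1.81×10¹⁰ m.
Flux: S = L/(4πd²) = 2.49×10²⁵/(4π×(1.81×10¹⁰)²) = 6050 W m⁻².
At the subsolar point the surface absorbs S(1−A) and emits σT⁴ per unit area — no factor of 4, since only the local patch is in balance.
T = [6050 × 0.79 / 5.67×10⁻⁸]^(1/4) = (8.43×10¹⁰)^(1/4) = 539 K.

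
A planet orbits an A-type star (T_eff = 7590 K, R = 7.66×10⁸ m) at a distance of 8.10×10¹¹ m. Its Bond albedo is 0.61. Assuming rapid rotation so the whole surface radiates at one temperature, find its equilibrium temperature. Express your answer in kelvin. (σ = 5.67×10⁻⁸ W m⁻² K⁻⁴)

L = 4πR_⋆²σT_⋆⁴ = 4π(7.66×10⁸)² × 5.67×10⁻⁸ × (7590)⁴ = 1.39×10²⁷ W.
S = L/(4πd²) = 168 W m⁻².
Energy balance: absorbed = emitted ⇒ πR²·S(1−A) = 4πR²·σT_eq⁴, so T_eq⁴ = S(1−A)/(4σ).
T_eq = [168 × 0.39 / (4 × 5.67×10⁻⁸)]^(1/4) = (2.89×10⁸)^(1/4) = 130 K.

T_eq ≈ 130 K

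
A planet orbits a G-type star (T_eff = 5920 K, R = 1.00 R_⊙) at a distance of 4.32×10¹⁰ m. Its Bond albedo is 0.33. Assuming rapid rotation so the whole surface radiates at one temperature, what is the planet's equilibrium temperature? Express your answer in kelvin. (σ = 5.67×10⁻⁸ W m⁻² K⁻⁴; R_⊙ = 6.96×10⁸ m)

R_⋆ = 1.00 × 6.96×10⁸ = 6.96×10⁸ m.
L = 4πR_⋆²σT_⋆⁴ = 4π(6.96×10⁸)² × 5.67×10⁻⁸ × (5920)⁴ = 4.24×10²⁶ W.
S = L/(4πd²) = 1.81×10⁴ W m⁻².
Energy balance: absorbed = emitted ⇒ πR²·S(1−A) = 4πR²·σT_eq⁴, so T_eq⁴ = S(1−A)/(4σ).
T_eq = [1.81×10⁴ × 0.67 / (4 × 5.67×10⁻⁸)]^(1/4) = (5.34×10¹⁰)^(1/4) = 481 K.

T_eq ≈ 481 K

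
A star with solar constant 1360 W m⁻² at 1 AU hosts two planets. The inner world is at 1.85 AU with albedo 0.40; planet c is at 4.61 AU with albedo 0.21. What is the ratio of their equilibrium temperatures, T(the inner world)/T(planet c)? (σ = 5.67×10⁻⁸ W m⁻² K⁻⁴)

T_eq = [S₀(1−A)/(4σd²)]^(1/4), so T ∝ (1−A)^(1/4) / √d.
T₁ = [1360×0.60/(4×5.67×10⁻⁸×1.85²)]^(1/4) = 180.06 K.
T₂ = [1360×0.79/(4×5.67×10⁻⁸×4.61²)]^(1/4) = 122.19 K.

T₁/T₂ ≈ 1.474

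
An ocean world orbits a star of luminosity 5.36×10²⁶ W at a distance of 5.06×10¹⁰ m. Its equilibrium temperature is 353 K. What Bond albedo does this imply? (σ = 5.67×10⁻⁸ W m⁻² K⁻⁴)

A ≈ 0.79

Flux: S = L/(4πd²) = 5.36×10²⁶/(4π×(5.06×10¹⁰)²) = 1.67×10⁴ W m⁻².
From T_eq⁴ = S(1−A)/(4σ): 1−A = 4σT_eq⁴/S.
1−A = 4 × 5.67×10⁻⁸ × (353)⁴ / 1.67×10⁴ = 0.211.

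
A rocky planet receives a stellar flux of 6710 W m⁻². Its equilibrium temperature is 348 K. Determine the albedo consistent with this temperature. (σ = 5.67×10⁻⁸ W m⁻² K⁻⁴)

From T_eq⁴ = S(1−A)/(4σ): 1−A = 4σT_eq⁴/S.
1−A = 4 × 5.67×10⁻⁸ × (348)⁴ / 6710 = 0.496.

A ≈ 0.50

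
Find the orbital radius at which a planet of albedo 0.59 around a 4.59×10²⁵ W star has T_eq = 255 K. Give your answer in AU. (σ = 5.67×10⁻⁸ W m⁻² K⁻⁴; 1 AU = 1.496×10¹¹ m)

d ≈ 0.264 AU

From T_eq⁴ = L(1−A)/(16πσd²): d = √[L(1−A)/(16πσT_eq⁴)].
d = √[4.59×10²⁵ × 0.41 / (16π × 5.67×10⁻⁸ × (255)⁴)] = 3.95×10¹⁰ m = 0.264 AU.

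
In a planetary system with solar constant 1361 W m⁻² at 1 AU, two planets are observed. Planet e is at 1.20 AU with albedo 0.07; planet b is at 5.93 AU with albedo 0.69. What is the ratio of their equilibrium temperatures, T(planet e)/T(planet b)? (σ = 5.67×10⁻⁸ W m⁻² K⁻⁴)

T_eq = [S₀(1−A)/(4σd²)]^(1/4), so T ∝ (1−A)^(1/4) / √d.
T₁ = [1361×0.93/(4×5.67×10⁻⁸×1.20²)]^(1/4) = 249.51 K.
T₂ = [1361×0.31/(4×5.67×10⁻⁸×5.93²)]^(1/4) = 85.28 K.

T₁/T₂ ≈ 2.926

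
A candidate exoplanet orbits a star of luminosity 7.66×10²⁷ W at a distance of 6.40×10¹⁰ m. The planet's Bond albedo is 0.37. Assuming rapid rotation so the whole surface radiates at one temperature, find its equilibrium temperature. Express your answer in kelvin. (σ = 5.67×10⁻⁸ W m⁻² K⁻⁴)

T_eq ≈ 802 K

Flux: S = L/(4πd²) = 7.66×10²⁷/(4π×(6.40×10¹⁰)²) = 1.49×10⁵ W m⁻².
Energy balance: absorbed = emitted ⇒ πR²·S(1−A) = 4πR²·σT_eq⁴, so T_eq⁴ = S(1−A)/(4σ).
T_eq = [1.49×10⁵ × 0.63 / (4 × 5.67×10⁻⁸)]^(1/4) = (4.13×10¹¹)^(1/4) = 802 K.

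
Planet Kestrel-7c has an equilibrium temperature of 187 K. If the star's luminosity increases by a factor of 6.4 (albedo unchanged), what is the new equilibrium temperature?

T_eq ∝ L^(1/4) · d^(−1/2).
T′ = 187 × 6.4^(1/4) = 297 K.

T_eq ≈ 297 K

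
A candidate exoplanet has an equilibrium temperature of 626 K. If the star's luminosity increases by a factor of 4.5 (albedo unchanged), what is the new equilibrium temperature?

T_eq ≈ 912 K

T_eq ∝ L^(1/4) · d^(−1/2).
T′ = 626 × 4.5^(1/4) = 912 K.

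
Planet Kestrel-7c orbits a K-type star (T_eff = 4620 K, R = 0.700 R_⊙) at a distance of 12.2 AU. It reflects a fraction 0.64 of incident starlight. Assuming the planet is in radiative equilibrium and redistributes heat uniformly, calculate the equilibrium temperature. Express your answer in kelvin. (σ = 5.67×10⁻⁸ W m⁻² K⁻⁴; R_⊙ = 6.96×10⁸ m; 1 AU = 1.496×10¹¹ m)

R_⋆ = 0.700 × 6.96×10⁸ = 4.87×10⁸ m.
d = 12.2 AU = 1.83×10¹² m.
L = 4πR_⋆²σT_⋆⁴ = 4π(4.87×10⁸)² × 5.67×10⁻⁸ × (4620)⁴ = 7.71×10²⁵ W.
S = L/(4πd²) = 1.84 W m⁻².
Energy balance: absorbed = emitted ⇒ πR²·S(1−A) = 4πR²·σT_eq⁴, so T_eq⁴ = S(1−A)/(4σ).
T_eq = [1.84 × 0.36 / (4 × 5.67×10⁻⁸)]^(1/4) = (2.92×10⁶)^(1/4) = 41.3 K.

T_eq ≈ 41.3 K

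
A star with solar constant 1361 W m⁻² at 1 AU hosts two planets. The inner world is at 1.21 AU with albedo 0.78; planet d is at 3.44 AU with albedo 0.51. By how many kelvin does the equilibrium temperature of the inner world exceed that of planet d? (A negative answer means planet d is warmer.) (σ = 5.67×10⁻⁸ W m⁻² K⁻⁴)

ΔT ≈ 47.7 K

T_eq = [S₀(1−A)/(4σd²)]^(1/4), so T ∝ (1−A)^(1/4) / √d.
T₁ = [1361×0.22/(4×5.67×10⁻⁸×1.21²)]^(1/4) = 173.29 K.
T₂ = [1361×0.49/(4×5.67×10⁻⁸×3.44²)]^(1/4) = 125.55 K.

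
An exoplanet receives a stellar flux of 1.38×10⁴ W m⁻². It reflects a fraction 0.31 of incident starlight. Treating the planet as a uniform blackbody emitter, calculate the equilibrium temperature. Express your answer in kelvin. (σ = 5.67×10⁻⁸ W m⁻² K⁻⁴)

T_eq ≈ 453 K

Energy balance: absorbed = emitted ⇒ πR²·S(1−A) = 4πR²·σT_eq⁴, so T_eq⁴ = S(1−A)/(4σ).
T_eq = [1.38×10⁴ × 0.69 / (4 × 5.67×10⁻⁸)]^(1/4) = (4.20×10¹⁰)^(1/4) = 453 K.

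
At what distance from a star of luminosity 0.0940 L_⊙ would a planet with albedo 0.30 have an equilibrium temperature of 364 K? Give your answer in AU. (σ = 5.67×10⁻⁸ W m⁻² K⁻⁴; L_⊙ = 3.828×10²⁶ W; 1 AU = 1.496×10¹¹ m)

L = 0.0940 × 3.828×10²⁶ = 3.60×10²⁵ W.
From T_eq⁴ = L(1−A)/(16πσd²): d = √[L(1−A)/(16πσT_eq⁴)].
d = √[3.60×10²⁵ × 0.70 / (16π × 5.67×10⁻⁸ × (364)⁴)] = 2.24×10¹⁰ m = 0.150 AU.

d ≈ 0.150 AU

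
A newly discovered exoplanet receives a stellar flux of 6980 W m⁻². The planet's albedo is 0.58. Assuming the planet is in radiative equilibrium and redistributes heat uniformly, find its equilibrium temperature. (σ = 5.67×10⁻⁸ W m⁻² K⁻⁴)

Energy balance: absorbed = emitted ⇒ πR²·S(1−A) = 4πR²·σT_eq⁴, so T_eq⁴ = S(1−A)/(4σ).
T_eq = [6980 × 0.42 / (4 × 5.67×10⁻⁸)]^(1/4) = (1.29×10¹⁰)^(1/4) = 337 K.

T_eq ≈ 337 K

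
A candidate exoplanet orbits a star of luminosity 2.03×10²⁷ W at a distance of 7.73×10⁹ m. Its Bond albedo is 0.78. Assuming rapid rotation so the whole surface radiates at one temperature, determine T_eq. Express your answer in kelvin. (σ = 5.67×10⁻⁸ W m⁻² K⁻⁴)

Flux: S = L/(4πd²) = 2.03×10²⁷/(4π×(7.73×10⁹)²) = 2.70×10⁶ W m⁻².
Energy balance: absorbed = emitted ⇒ πR²·S(1−A) = 4πR²·σT_eq⁴, so T_eq⁴ = S(1−A)/(4σ).
T_eq = [2.70×10⁶ × 0.22 / (4 × 5.67×10⁻⁸)]^(1/4) = (2.62×10¹²)^(1/4) = 1270 K.

T_eq ≈ 1270 K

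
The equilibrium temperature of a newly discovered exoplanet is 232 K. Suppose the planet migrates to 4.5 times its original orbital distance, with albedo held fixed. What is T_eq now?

T_eq ≈ 109 K

T_eq ∝ L^(1/4) · d^(−1/2).
T′ = 232 / 4.5^(1/2) = 109 K.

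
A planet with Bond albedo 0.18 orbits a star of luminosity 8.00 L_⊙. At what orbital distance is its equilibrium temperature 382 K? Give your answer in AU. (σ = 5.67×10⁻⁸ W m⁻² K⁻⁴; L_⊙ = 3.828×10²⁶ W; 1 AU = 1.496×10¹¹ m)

L = 8.00 × 3.828×10²⁶ = 3.06×10²⁷ W.
From T_eq⁴ = L(1−A)/(16πσd²): d = √[L(1−A)/(16πσT_eq⁴)].
d = √[3.06×10²⁷ × 0.82 / (16π × 5.67×10⁻⁸ × (382)⁴)] = 2.03×10¹¹ m = 1.36 AU.

d ≈ 1.36 AU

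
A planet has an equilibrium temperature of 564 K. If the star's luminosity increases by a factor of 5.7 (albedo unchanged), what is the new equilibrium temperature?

T_eq ≈ 871 K

T_eq ∝ L^(1/4) · d^(−1/2).
T′ = 564 × 5.7^(1/4) = 871 K.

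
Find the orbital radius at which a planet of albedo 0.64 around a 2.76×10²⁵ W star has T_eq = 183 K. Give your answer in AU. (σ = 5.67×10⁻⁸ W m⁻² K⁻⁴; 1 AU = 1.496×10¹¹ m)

d ≈ 0.373 AU

From T_eq⁴ = L(1−A)/(16πσd²): d = √[L(1−A)/(16πσT_eq⁴)].
d = √[2.76×10²⁵ × 0.36 / (16π × 5.67×10⁻⁸ × (183)⁴)] = 5.58×10¹⁰ m = 0.373 AU.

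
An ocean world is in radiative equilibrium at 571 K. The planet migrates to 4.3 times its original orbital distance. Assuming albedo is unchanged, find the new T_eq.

T_eq ≈ 275 K

T_eq ∝ L^(1/4) · d^(−1/2).
T′ = 571 / 4.3^(1/2) = 275 K.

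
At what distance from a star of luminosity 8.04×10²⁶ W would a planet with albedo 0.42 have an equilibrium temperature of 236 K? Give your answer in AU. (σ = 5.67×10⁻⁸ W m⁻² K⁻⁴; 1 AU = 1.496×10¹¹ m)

d ≈ 1.54 AU

From T_eq⁴ = L(1−A)/(16πσd²): d = √[L(1−A)/(16πσT_eq⁴)].
d = √[8.04×10²⁶ × 0.58 / (16π × 5.67×10⁻⁸ × (236)⁴)] = 2.30×10¹¹ m = 1.54 AU.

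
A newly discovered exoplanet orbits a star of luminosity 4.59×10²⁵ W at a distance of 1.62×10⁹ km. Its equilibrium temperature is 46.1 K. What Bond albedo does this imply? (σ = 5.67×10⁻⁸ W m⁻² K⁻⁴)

d = 1.62×10⁹ km = 1.62×10¹² m.
Flux: S = L/(4πd²) = 4.59×10²⁵/(4π×(1.62×10¹²)²) = 1.39 W m⁻².
From T_eq⁴ = S(1−A)/(4σ): 1−A = 4σT_eq⁴/S.
1−A = 4 × 5.67×10⁻⁸ × (46.1)⁴ / 1.39 = 0.736.

A ≈ 0.26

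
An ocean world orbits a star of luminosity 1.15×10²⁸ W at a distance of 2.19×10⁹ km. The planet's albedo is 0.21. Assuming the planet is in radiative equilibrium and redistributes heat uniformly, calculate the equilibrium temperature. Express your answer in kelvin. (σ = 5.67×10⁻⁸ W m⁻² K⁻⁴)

T_eq ≈ 161 K

d = 2.19×10⁹ km = 2.19×10¹² m.
Flux: S = L/(4πd²) = 1.15×10²⁸/(4π×(2.19×10¹²)²) = 191 W m⁻².
Energy balance: absorbed = emitted ⇒ πR²·S(1−A) = 4πR²·σT_eq⁴, so T_eq⁴ = S(1−A)/(4σ).
T_eq = [191 × 0.79 / (4 × 5.67×10⁻⁸)]^(1/4) = (6.65×10⁸)^(1/4) = 161 K.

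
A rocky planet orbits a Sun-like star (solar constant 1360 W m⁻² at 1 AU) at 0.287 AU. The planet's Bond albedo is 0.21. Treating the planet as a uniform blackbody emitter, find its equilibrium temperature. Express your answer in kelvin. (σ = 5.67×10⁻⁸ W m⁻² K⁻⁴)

T_eq ≈ 490 K

Flux at 0.287 AU: S = 1360/0.287² = 1.65×10⁴ W m⁻².
Energy balance: absorbed = emitted ⇒ πR²·S(1−A) = 4πR²·σT_eq⁴, so T_eq⁴ = S(1−A)/(4σ).
T_eq = [1.65×10⁴ × 0.79 / (4 × 5.67×10⁻⁸)]^(1/4) = (5.75×10¹⁰)^(1/4) = 490 K.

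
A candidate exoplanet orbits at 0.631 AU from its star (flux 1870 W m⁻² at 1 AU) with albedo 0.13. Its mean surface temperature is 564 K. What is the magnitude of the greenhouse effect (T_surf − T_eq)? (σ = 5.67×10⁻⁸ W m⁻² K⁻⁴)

ΔT ≈ 197.6 K

S = 1870/0.631² = 4697 W m⁻².
T_eq = [S(1−A)/(4σ)]^(1/4) = [4697×0.87/(4×5.67×10⁻⁸)]^(1/4) = 366.4 K.
ΔT = T_surf − T_eq = 564 − 366.4.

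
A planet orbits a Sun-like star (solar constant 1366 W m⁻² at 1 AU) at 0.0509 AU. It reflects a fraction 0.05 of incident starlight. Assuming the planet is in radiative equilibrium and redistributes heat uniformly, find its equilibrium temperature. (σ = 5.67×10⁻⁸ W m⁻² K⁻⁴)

Flux at 0.0509 AU: S = 1366/0.0509² = 5.27×10⁵ W m⁻².
Energy balance: absorbed = emitted ⇒ πR²·S(1−A) = 4πR²·σT_eq⁴, so T_eq⁴ = S(1−A)/(4σ).
T_eq = [5.27×10⁵ × 0.95 / (4 × 5.67×10⁻⁸)]^(1/4) = (2.21×10¹²)^(1/4) = 1220 K.

T_eq ≈ 1220 K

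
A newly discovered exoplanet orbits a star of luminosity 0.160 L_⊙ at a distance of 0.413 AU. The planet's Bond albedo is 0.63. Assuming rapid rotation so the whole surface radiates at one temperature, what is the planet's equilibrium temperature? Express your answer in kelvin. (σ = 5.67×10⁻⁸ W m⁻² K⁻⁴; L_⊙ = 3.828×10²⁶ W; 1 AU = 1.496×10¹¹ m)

d = 0.413 AU = 6.18×10¹⁰ m.
L = 0.160 × 3.828×10²⁶ = 6.12×10²⁵ W.
Flux: S = L/(4πd²) = 6.12×10²⁵/(4π×(6.18×10¹⁰)²) = 1280 W m⁻².
Energy balance: absorbed = emitted ⇒ πR²·S(1−A) = 4πR²·σT_eq⁴, so T_eq⁴ = S(1−A)/(4σ).
T_eq = [1280 × 0.37 / (4 × 5.67×10⁻⁸)]^(1/4) = (2.08×10⁹)^(1/4) = 214 K.

T_eq ≈ 214 K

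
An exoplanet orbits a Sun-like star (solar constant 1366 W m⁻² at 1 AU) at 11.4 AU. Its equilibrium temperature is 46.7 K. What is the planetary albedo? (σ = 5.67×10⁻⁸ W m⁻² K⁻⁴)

A ≈ 0.90

Flux at 11.4 AU: S = 1366/11.4² = 10.5 W m⁻².
From T_eq⁴ = S(1−A)/(4σ): 1−A = 4σT_eq⁴/S.
1−A = 4 × 5.67×10⁻⁸ × (46.7)⁴ / 10.5 = 0.103.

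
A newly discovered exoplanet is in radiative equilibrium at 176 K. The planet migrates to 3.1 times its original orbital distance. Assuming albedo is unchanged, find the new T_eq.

T_eq ≈ 100 K

T_eq ∝ L^(1/4) · d^(−1/2).
T′ = 176 / 3.1^(1/2) = 100 K.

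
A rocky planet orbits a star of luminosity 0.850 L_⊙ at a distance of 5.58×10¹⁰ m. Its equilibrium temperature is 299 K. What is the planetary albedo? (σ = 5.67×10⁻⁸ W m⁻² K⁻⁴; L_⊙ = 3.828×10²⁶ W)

A ≈ 0.78

L = 0.850 × 3.828×10²⁶ = 3.25×10²⁶ W.
Flux: S = L/(4πd²) = 3.25×10²⁶/(4π×(5.58×10¹⁰)²) = 8320 W m⁻².
From T_eq⁴ = S(1−A)/(4σ): 1−A = 4σT_eq⁴/S.
1−A = 4 × 5.67×10⁻⁸ × (299)⁴ / 8320 = 0.218.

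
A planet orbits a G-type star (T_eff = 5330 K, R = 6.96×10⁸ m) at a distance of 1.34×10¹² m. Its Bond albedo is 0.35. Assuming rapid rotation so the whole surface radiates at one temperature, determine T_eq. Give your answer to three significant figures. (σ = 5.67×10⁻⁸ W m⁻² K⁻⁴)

T_eq ≈ 77.1 K

L = 4πR_⋆²σT_⋆⁴ = 4π(6.96×10⁸)² × 5.67×10⁻⁸ × (5330)⁴ = 2.79×10²⁶ W.
S = L/(4πd²) = 12.3 W m⁻².
Energy balance: absorbed = emitted ⇒ πR²·S(1−A) = 4πR²·σT_eq⁴, so T_eq⁴ = S(1−A)/(4σ).
T_eq = [12.3 × 0.65 / (4 × 5.67×10⁻⁸)]^(1/4) = (3.54×10⁷)^(1/4) = 77.1 K.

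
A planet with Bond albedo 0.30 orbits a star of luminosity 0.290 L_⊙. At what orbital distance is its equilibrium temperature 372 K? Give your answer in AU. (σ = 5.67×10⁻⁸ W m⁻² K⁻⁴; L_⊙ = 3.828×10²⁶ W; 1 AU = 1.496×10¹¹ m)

d ≈ 0.252 AU

L = 0.290 × 3.828×10²⁶ = 1.11×10²⁶ W.
From T_eq⁴ = L(1−A)/(16πσd²): d = √[L(1−A)/(16πσT_eq⁴)].
d = √[1.11×10²⁶ × 0.70 / (16π × 5.67×10⁻⁸ × (372)⁴)] = 3.77×10¹⁰ m = 0.252 AU.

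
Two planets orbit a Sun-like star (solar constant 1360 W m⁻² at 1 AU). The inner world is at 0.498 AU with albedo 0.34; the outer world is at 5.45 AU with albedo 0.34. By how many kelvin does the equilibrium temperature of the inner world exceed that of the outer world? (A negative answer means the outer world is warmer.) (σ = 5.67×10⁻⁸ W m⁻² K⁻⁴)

T_eq = [S₀(1−A)/(4σd²)]^(1/4), so T ∝ (1−A)^(1/4) / √d.
T₁ = [1360×0.66/(4×5.67×10⁻⁸×0.498²)]^(1/4) = 355.42 K.
T₂ = [1360×0.66/(4×5.67×10⁻⁸×5.45²)]^(1/4) = 107.44 K.

ΔT ≈ 248.0 K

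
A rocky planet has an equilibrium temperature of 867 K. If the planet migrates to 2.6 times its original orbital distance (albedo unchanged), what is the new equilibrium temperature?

T_eq ∝ L^(1/4) · d^(−1/2).
T′ = 867 / 2.6^(1/2) = 538 K.

T_eq ≈ 538 K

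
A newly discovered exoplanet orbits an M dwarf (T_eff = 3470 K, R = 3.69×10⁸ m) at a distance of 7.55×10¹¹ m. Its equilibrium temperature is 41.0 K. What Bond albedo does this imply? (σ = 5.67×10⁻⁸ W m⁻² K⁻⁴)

L = 4πR_⋆²σT_⋆⁴ = 4π(3.69×10⁸)² × 5.67×10⁻⁸ × (3470)⁴ = 1.41×10²⁵ W.
S = L/(4πd²) = 1.96 W m⁻².
From T_eq⁴ = S(1−A)/(4σ): 1−A = 4σT_eq⁴/S.
1−A = 4 × 5.67×10⁻⁸ × (41.0)⁴ / 1.96 = 0.326.

A ≈ 0.67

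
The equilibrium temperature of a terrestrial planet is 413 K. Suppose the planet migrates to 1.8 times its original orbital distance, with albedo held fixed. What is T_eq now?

T_eq ≈ 308 K

T_eq ∝ L^(1/4) · d^(−1/2).
T′ = 413 / 1.8^(1/2) = 308 K.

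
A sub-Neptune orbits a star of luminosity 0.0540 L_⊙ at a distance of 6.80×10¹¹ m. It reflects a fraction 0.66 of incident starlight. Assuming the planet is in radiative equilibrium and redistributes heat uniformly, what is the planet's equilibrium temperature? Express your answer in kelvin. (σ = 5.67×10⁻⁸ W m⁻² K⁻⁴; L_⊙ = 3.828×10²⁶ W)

T_eq ≈ 48.1 K

L = 0.0540 × 3.828×10²⁶ = 2.07×10²⁵ W.
Flux: S = L/(4πd²) = 2.07×10²⁵/(4π×(6.80×10¹¹)²) = 3.56 W m⁻².
Energy balance: absorbed = emitted ⇒ πR²·S(1−A) = 4πR²·σT_eq⁴, so T_eq⁴ = S(1−A)/(4σ).
T_eq = [3.56 × 0.34 / (4 × 5.67×10⁻⁸)]^(1/4) = (5.33×10⁶)^(1/4) = 48.1 K.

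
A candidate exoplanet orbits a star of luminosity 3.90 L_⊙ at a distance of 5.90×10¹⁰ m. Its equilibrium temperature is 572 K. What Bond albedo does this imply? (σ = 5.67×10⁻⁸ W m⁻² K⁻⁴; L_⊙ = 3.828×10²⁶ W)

A ≈ 0.29

L = 3.90 × 3.828×10²⁶ = 1.49×10²⁷ W.
Flux: S = L/(4πd²) = 1.49×10²⁷/(4π×(5.90×10¹⁰)²) = 3.41×10⁴ W m⁻².
From T_eq⁴ = S(1−A)/(4σ): 1−A = 4σT_eq⁴/S.
1−A = 4 × 5.67×10⁻⁸ × (572)⁴ / 3.41×10⁴ = 0.711.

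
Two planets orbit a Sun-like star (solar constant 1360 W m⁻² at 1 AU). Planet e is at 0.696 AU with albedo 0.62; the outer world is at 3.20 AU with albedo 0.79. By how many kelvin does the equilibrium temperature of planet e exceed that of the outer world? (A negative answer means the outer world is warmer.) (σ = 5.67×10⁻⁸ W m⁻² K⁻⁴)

ΔT ≈ 156.6 K

T_eq = [S₀(1−A)/(4σd²)]^(1/4), so T ∝ (1−A)^(1/4) / √d.
T₁ = [1360×0.38/(4×5.67×10⁻⁸×0.696²)]^(1/4) = 261.89 K.
T₂ = [1360×0.21/(4×5.67×10⁻⁸×3.20²)]^(1/4) = 105.31 K.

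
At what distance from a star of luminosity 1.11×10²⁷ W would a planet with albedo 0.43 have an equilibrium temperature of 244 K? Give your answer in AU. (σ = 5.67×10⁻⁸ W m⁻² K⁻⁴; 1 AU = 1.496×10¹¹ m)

From T_eq⁴ = L(1−A)/(16πσd²): d = √[L(1−A)/(16πσT_eq⁴)].
d = √[1.11×10²⁷ × 0.57 / (16π × 5.67×10⁻⁸ × (244)⁴)] = 2.50×10¹¹ m = 1.67 AU.

d ≈ 1.67 AU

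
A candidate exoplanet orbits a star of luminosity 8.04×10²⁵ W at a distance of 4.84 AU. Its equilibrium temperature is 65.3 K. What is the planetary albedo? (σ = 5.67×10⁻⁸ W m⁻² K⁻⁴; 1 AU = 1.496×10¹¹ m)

A ≈ 0.66

d = 4.84 AU = 7.24×10¹¹ m.
Flux: S = L/(4πd²) = 8.04×10²⁵/(4π×(7.24×10¹¹)²) = 12.2 W m⁻².
From T_eq⁴ = S(1−A)/(4σ): 1−A = 4σT_eq⁴/S.
1−A = 4 × 5.67×10⁻⁸ × (65.3)⁴ / 12.2 = 0.338.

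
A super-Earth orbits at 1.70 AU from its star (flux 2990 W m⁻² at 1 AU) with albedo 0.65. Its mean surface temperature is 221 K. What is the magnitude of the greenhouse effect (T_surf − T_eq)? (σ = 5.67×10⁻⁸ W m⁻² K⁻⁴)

S = 2990/1.70² = 1035 W m⁻².
T_eq = [S(1−A)/(4σ)]^(1/4) = [1035×0.35/(4×5.67×10⁻⁸)]^(1/4) = 199.9 K.
ΔT = T_surf − T_eq = 221 − 199.9.

ΔT ≈ 21.1 K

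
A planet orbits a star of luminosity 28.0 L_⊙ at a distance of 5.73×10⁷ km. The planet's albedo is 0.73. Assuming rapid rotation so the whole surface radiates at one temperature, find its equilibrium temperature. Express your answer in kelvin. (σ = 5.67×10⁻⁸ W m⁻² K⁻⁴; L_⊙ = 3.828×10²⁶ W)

T_eq ≈ 746 K

d = 5.73×10⁷ km = 5.73×10¹⁰ m.
L = 28.0 × 3.828×10²⁶ = 1.07×10²⁸ W.
Flux: S = L/(4πd²) = 1.07×10²⁸/(4π×(5.73×10¹⁰)²) = 2.60×10⁵ W m⁻².
Energy balance: absorbed = emitted ⇒ πR²·S(1−A) = 4πR²·σT_eq⁴, so T_eq⁴ = S(1−A)/(4σ).
T_eq = [2.60×10⁵ × 0.27 / (4 × 5.67×10⁻⁸)]^(1/4) = (3.09×10¹¹)^(1/4) = 746 K.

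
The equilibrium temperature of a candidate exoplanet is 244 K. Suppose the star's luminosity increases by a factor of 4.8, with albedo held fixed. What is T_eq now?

T_eq ∝ L^(1/4) · d^(−1/2).
T′ = 244 × 4.8^(1/4) = 361 K.

T_eq ≈ 361 K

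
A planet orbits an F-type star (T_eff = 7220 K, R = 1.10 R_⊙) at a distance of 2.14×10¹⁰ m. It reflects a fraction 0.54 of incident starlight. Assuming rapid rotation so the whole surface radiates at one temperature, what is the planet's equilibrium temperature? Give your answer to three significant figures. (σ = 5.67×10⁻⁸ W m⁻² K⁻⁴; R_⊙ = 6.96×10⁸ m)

R_⋆ = 1.10 × 6.96×10⁸ = 7.66×10⁸ m.
L = 4πR_⋆²σT_⋆⁴ = 4π(7.66×10⁸)² × 5.67×10⁻⁸ × (7220)⁴ = 1.13×10²⁷ W.
S = L/(4πd²) = 1.97×10⁵ W m⁻².
Energy balance: absorbed = emitted ⇒ πR²·S(1−A) = 4πR²·σT_eq⁴, so T_eq⁴ = S(1−A)/(4σ).
T_eq = [1.97×10⁵ × 0.46 / (4 × 5.67×10⁻⁸)]^(1/4) = (4.00×10¹¹)^(1/4) = 795 K.

T_eq ≈ 795 K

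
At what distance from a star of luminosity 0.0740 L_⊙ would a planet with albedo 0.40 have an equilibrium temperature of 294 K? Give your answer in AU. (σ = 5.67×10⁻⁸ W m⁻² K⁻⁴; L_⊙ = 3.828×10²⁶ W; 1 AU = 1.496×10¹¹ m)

L = 0.0740 × 3.828×10²⁶ = 2.83×10²⁵ W.
From T_eq⁴ = L(1−A)/(16πσd²): d = √[L(1−A)/(16πσT_eq⁴)].
d = √[2.83×10²⁵ × 0.60 / (16π × 5.67×10⁻⁸ × (294)⁴)] = 2.83×10¹⁰ m = 0.189 AU.

d ≈ 0.189 AU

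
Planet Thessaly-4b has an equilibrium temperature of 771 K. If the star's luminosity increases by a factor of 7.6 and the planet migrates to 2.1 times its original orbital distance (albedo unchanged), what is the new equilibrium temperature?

T_eq ≈ 883 K

T_eq ∝ L^(1/4) · d^(−1/2).
T′ = 771 × 7.6^(1/4) / 2.1^(1/2) = 883 K.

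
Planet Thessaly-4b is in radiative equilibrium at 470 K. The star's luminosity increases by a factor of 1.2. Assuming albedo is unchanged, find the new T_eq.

T_eq ≈ 492 K

T_eq ∝ L^(1/4) · d^(−1/2).
T′ = 470 × 1.2^(1/4) = 492 K.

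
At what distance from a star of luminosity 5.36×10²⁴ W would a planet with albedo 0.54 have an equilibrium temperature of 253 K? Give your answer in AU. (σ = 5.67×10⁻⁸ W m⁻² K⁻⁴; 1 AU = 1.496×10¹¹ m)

d ≈ 0.0971 AU

From T_eq⁴ = L(1−A)/(16πσd²): d = √[L(1−A)/(16πσT_eq⁴)].
d = √[5.36×10²⁴ × 0.46 / (16π × 5.67×10⁻⁸ × (253)⁴)] = 1.45×10¹⁰ m = 0.0971 AU.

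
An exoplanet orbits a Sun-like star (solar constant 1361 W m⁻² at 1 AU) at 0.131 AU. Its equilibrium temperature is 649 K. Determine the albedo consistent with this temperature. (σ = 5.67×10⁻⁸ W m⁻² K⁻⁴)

A ≈ 0.49

Flux at 0.131 AU: S = 1361/0.131² = 7.93×10⁴ W m⁻².
From T_eq⁴ = S(1−A)/(4σ): 1−A = 4σT_eq⁴/S.
1−A = 4 × 5.67×10⁻⁸ × (649)⁴ / 7.93×10⁴ = 0.507.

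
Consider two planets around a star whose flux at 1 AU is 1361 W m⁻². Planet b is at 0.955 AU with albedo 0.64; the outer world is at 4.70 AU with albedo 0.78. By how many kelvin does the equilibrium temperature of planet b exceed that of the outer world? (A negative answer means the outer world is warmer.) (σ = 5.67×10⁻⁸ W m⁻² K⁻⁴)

T_eq = [S₀(1−A)/(4σd²)]^(1/4), so T ∝ (1−A)^(1/4) / √d.
T₁ = [1361×0.36/(4×5.67×10⁻⁸×0.955²)]^(1/4) = 220.61 K.
T₂ = [1361×0.22/(4×5.67×10⁻⁸×4.70²)]^(1/4) = 87.92 K.

ΔT ≈ 132.7 K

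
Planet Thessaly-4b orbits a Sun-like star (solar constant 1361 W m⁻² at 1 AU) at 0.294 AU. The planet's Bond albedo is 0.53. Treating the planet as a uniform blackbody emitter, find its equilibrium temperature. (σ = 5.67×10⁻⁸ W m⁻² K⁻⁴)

T_eq ≈ 425 K

Flux at 0.294 AU: S = 1361/0.294² = 1.57×10⁴ W m⁻².
Energy balance: absorbed = emitted ⇒ πR²·S(1−A) = 4πR²·σT_eq⁴, so T_eq⁴ = S(1−A)/(4σ).
T_eq = [1.57×10⁴ × 0.47 / (4 × 5.67×10⁻⁸)]^(1/4) = (3.26×10¹⁰)^(1/4) = 425 K.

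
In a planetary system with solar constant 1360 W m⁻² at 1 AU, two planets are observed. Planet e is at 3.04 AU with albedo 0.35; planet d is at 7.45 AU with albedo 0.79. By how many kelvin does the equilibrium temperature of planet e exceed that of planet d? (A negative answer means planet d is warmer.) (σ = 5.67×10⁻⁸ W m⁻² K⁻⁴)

T_eq = [S₀(1−A)/(4σd²)]^(1/4), so T ∝ (1−A)^(1/4) / √d.
T₁ = [1360×0.65/(4×5.67×10⁻⁸×3.04²)]^(1/4) = 143.31 K.
T₂ = [1360×0.21/(4×5.67×10⁻⁸×7.45²)]^(1/4) = 69.02 K.

ΔT ≈ 74.3 K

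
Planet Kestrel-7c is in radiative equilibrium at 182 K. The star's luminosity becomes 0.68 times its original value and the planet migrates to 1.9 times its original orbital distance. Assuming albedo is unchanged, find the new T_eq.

T_eq ≈ 120 K

T_eq ∝ L^(1/4) · d^(−1/2).
T′ = 182 × 0.68^(1/4) / 1.9^(1/2) = 120 K.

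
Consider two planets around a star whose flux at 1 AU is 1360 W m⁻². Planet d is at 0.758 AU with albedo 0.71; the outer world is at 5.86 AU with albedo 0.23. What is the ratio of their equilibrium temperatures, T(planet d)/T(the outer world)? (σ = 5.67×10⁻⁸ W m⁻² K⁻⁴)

T₁/T₂ ≈ 2.178

T_eq = [S₀(1−A)/(4σd²)]^(1/4), so T ∝ (1−A)^(1/4) / √d.
T₁ = [1360×0.29/(4×5.67×10⁻⁸×0.758²)]^(1/4) = 234.55 K.
T₂ = [1360×0.77/(4×5.67×10⁻⁸×5.86²)]^(1/4) = 107.68 K.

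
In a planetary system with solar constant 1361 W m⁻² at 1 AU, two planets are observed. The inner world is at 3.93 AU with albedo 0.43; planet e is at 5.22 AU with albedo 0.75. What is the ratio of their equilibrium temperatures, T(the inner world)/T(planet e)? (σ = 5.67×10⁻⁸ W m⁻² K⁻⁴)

T_eq = [S₀(1−A)/(4σd²)]^(1/4), so T ∝ (1−A)^(1/4) / √d.
T₁ = [1361×0.57/(4×5.67×10⁻⁸×3.93²)]^(1/4) = 121.99 K.
T₂ = [1361×0.25/(4×5.67×10⁻⁸×5.22²)]^(1/4) = 86.14 K.

T₁/T₂ ≈ 1.416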